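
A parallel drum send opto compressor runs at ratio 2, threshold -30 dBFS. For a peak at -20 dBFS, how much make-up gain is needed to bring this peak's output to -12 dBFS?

13 dB

Overshoot 10 dB → 10/2 = 5 dB after compression, so the compressed level is -30 + 5 = -25 dBFS.
Make-up = target − compressed = -12 − (-25) = 13 dB.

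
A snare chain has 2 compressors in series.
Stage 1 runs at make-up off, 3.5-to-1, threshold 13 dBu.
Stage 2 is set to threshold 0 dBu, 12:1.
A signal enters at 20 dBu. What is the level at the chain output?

1.25 dBu

Stage 1: 20 dBu is 7 dB over 13 dBu; at 3.5:1 that becomes 2 dB over, giving 15 dBu.
Stage 2: 15 dB above 0 dBu, reduced 12:1 to 1.25 dB above → 1.25 dBu.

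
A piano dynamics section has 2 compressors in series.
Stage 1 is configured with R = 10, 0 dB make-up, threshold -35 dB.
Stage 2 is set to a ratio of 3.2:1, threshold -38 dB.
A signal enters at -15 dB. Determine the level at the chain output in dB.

-36.4375 dB

Stage 1: 20 dB above -35 dB, reduced 10:1 to 2 dB above → -33 dB.
Stage 2: 5 dB above -38 dB, reduced 3.2:1 to 1.5625 dB above → -36.4375 dB.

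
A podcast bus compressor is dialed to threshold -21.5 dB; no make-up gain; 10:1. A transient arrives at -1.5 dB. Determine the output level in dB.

-19.5 dB

-1.5 dB sits 20 dB over threshold.
10:1 compression reduces that to 20/10 = 2 dB over.
That puts the output at -19.5 dB.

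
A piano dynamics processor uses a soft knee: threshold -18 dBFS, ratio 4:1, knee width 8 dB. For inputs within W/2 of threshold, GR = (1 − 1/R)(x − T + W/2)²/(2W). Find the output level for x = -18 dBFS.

x − T + W/2 = -18 − (-18) + 4 = 4.
GR = (1 − 1/4) × 4² / 16 = 0.75 × 16 / 16 = 0.75 dB.
Output = -18 − 0.75 = -18.75 dBFS.

-18.75 dBFS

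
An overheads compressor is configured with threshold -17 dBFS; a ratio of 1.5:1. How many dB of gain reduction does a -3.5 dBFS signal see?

Overshoot = -3.5 − (-17) = 13.5 dB.
After 1.5:1 compression the overshoot becomes 13.5/1.5 = 9 dB.
So the signal is attenuated by 13.5 − 9 = 4.5 dB.

4.5 dB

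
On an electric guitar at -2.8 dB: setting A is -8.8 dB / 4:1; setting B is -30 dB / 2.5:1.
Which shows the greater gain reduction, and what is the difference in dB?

A: 6 dB over, compressed to 1.5 dB over, so 4.5 dB of GR.
B: 27.2 dB over, compressed to 10.88 dB over, so 16.32 dB of GR.
B reduces 11.82 dB more.

B, by 11.82 dB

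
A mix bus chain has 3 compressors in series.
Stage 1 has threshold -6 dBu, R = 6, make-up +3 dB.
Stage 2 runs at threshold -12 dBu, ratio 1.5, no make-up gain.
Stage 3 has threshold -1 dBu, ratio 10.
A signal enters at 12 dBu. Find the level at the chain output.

Stage 1: overshoot 18 dB → 18/6 = 3 dB → -3 dBu; +3 dB make-up → 0 dBu.
Stage 2: 0 dBu is 12 dB over -12 dBu; at 1.5:1 that becomes 8 dB over, giving -4 dBu.
Stage 3: -4 dBu ≤ -1 dBu, so stage 3 doesn't engage; output -4 dBu.

-4 dBu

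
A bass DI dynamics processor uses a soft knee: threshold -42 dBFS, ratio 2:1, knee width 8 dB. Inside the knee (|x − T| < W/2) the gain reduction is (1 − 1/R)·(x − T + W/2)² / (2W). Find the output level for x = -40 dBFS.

-41.125 dBFS

x − T + W/2 = -40 − (-42) + 4 = 6.
GR = (1 − 1/2) × 6² / 16 = 0.5 × 36 / 16 = 1.125 dB.
Output = -40 − 1.125 = -41.125 dBFS.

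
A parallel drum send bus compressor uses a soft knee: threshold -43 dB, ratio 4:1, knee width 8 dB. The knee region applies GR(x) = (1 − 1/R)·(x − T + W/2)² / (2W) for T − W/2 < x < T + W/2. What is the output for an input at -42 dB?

-43.171875 dB

x − T + W/2 = -42 − (-43) + 4 = 5.
GR = (1 − 1/4) × 5² / 16 = 0.75 × 25 / 16 = 1.171875 dB.
Output = -42 − 1.171875 = -43.171875 dB.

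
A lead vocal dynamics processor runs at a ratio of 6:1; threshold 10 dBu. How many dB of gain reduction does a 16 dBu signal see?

The signal is 6 dB above threshold.
After 6:1 compression the overshoot becomes 6/6 = 1 dB.
GR = overshoot in − overshoot out = 6 − 1 = 5 dB.

5 dB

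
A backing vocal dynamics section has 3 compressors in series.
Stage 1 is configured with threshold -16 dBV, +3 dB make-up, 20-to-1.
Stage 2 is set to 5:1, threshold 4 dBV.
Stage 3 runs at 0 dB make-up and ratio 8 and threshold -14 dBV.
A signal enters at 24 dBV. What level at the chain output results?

Stage 1: 40 dB above -16 dBV, reduced 20:1 to 2 dB above → -14 dBV; +3 dB make-up → -11 dBV.
Stage 2: -11 dBV ≤ 4 dBV, so stage 2 doesn't engage; output -11 dBV.
Stage 3: overshoot 3 dB → 3/8 = 0.375 dB → -13.625 dBV.

-13.625 dBV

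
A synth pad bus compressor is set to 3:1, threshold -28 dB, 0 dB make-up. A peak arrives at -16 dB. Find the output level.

The input is 12 dB above the -28 dB threshold.
3:1 compression reduces that to 12/3 = 4 dB over.
That puts the output at -24 dB.

-24 dB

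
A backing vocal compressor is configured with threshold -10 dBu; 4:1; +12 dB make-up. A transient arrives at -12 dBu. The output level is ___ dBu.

-12 dBu is 2 dB below the -10 dBu threshold, so no gain reduction is applied.
Make-up gain adds 12 dB: -12 + 12 = 0 dBu.

0 dBu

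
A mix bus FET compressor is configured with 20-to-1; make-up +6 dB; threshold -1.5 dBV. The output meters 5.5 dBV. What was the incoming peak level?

Before make-up, the level was 5.5 − 6 = -0.5 dBV.
That's 1 dB above the -1.5 dBV threshold.
Input overshoot = R × output overshoot = 20 dB → input = -1.5 + 20 = 18.5 dBV.

18.5 dBV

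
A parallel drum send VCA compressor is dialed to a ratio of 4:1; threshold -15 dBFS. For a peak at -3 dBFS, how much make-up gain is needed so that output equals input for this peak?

Without make-up, output = threshold + overshoot/4 = -15 + 3 = -12 dBFS.
Gap to target: 9 dB.

9 dB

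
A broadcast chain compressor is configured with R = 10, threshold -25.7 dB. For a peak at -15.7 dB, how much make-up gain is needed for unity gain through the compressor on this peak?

9 dB

Without make-up, output = threshold + overshoot/10 = -25.7 + 1 = -24.7 dB.
Gap to target: 9 dB.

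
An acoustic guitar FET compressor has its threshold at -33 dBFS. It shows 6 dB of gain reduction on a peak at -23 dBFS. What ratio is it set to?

Input overshoot = -23 − (-33) = 10 dB.
Output overshoot = 10 − 6 = 4 dB.
Ratio = input overshoot / output overshoot = 10 / 4 = 2.5.

2.5:1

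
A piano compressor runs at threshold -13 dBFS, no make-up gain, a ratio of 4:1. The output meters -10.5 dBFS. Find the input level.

The compressed level sits -10.5 − (-13) = 2.5 dB over threshold.
Undo the ratio: input overshoot = 2.5 × 4 = 10 dB, giving input = -3 dBFS.

-3 dBFS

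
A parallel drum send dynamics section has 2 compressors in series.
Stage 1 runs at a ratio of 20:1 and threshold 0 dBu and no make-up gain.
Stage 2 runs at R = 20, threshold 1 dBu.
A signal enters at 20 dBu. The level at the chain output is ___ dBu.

1 dBu

Stage 1: 20 dB above 0 dBu, reduced 20:1 to 1 dB above → 1 dBu.
Stage 2: below threshold (1 ≤ 1); passes unchanged; output 1 dBu.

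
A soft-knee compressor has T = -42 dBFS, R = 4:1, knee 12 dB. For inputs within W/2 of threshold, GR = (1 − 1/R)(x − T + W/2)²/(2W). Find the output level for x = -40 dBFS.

x − T + W/2 = -40 − (-42) + 6 = 8.
GR = (1 − 1/4) × 8² / 24 = 0.75 × 64 / 24 = 2 dB.
Output = -40 − 2 = -42 dBFS.

-42 dBFS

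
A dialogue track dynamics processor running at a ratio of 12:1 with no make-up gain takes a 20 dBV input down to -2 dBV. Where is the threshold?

-4 dBV

Let T be the threshold. Output overshoot = (input overshoot)/R, so -2 − T = (20 − T)/12.
12·(-2 − T) = 20 − T → 11·T = -24 − 20 = -44.
T = -44/11 = -4 dBV.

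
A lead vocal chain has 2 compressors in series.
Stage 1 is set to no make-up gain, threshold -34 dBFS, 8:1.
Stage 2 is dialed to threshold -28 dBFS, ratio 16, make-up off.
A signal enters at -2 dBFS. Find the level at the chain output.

Stage 1: 32 dB above -34 dBFS, reduced 8:1 to 4 dB above → -30 dBFS.
Stage 2: -30 dBFS is at or below the -28 dBFS threshold — no compression; output -30 dBFS.

-30 dBFS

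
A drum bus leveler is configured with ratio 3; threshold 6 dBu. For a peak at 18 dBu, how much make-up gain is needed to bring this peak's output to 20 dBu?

Overshoot 12 dB → 12/3 = 4 dB after compression, so the compressed level is 6 + 4 = 10 dBu.
Make-up = target − compressed = 20 − 10 = 10 dB.

10 dB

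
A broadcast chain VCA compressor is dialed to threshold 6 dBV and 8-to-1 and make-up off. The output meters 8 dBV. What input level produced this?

22 dBV

The compressed level sits 8 − 6 = 2 dB over threshold.
Undo the ratio: input overshoot = 2 × 8 = 16 dB, giving input = 22 dBV.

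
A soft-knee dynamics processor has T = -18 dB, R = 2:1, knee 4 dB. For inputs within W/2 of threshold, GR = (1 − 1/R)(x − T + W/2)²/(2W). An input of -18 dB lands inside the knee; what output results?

x − T + W/2 = -18 − (-18) + 2 = 2.
GR = (1 − 1/2) × 2² / 8 = 0.5 × 4 / 8 = 0.25 dB.
Output = -18 − 0.25 = -18.25 dB.

-18.25 dB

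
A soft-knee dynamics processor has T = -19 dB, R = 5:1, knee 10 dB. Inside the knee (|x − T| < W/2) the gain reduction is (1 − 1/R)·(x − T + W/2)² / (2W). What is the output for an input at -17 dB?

-18.96 dB

x − T + W/2 = -17 − (-19) + 5 = 7.
GR = (1 − 1/5) × 7² / 20 = 0.8 × 49 / 20 = 1.96 dB.
Output = -17 − 1.96 = -18.96 dB.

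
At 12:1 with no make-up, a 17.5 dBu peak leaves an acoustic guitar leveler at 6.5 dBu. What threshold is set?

5.5 dBu

Let T be the threshold. Output overshoot = (input overshoot)/R, so 6.5 − T = (17.5 − T)/12.
12·(6.5 − T) = 17.5 − T → 11·T = 78 − 17.5 = 60.5.
T = 60.5/11 = 5.5 dBu.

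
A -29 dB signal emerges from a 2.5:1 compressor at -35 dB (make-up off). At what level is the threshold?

Let T be the threshold. Output overshoot = (input overshoot)/R, so -35 − T = (-29 − T)/2.5.
2.5·(-35 − T) = -29 − T → 1.5·T = -87.5 − (-29) = -58.5.
T = -58.5/1.5 = -39 dB.

-39 dB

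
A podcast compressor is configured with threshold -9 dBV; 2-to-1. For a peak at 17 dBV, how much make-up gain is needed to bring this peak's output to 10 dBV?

The peak compresses to -9 + 26/2 = 4 dBV.
To reach 10 dBV requires 10 − 4 = 6 dB of make-up.

6 dB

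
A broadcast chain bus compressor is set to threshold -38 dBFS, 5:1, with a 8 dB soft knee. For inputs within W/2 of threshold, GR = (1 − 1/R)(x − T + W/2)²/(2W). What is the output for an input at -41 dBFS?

x − T + W/2 = -41 − (-38) + 4 = 1.
GR = (1 − 1/5) × 1² / 16 = 0.8 × 1 / 16 = 0.05 dB.
Output = -41 − 0.05 = -41.05 dBFS.

-41.05 dBFS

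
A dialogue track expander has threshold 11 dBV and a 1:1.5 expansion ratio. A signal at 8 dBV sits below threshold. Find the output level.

6.5 dBV

The input is 3 dB below the 11 dBV threshold.
A 1:1.5 expander multiplies undershoot by 1.5: 3 × 1.5 = 4.5 dB below threshold.
Output = 11 − 4.5 = 6.5 dBV.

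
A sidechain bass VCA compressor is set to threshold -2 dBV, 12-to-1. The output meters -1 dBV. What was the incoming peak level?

That's 1 dB above the -2 dBV threshold.
Input overshoot = R × output overshoot = 12 dB → input = -2 + 12 = 10 dBV.

10 dBV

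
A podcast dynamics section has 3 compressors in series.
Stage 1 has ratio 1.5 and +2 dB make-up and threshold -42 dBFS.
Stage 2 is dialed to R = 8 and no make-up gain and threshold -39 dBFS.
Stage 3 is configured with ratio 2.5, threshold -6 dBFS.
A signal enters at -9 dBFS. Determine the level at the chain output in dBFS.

-36.375 dBFS

Stage 1: overshoot 33 dB → 33/1.5 = 22 dB → -20 dBFS; +2 dB make-up → -18 dBFS.
Stage 2: overshoot 21 dB → 21/8 = 2.625 dB → -36.375 dBFS.
Stage 3: below threshold (-36.375 ≤ -6); passes unchanged; output -36.375 dBFS.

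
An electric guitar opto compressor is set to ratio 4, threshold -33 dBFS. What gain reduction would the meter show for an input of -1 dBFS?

24 dB

-1 dBFS exceeds the threshold by 32 dB.
A 4:1 ratio leaves 8 dB of that excess.
GR = overshoot in − overshoot out = 32 − 8 = 24 dB.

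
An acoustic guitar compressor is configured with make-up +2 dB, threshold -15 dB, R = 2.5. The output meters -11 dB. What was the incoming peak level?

Stripping the +2 dB make-up gives -13 dB at the gain stage.
Post-compression overshoot = -13 − (-15) = 2 dB.
Input overshoot = R × output overshoot = 5 dB → input = -15 + 5 = -10 dB.

-10 dB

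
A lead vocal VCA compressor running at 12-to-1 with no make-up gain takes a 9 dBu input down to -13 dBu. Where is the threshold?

Input is 24 dB above T (since output overshoot × R = input overshoot: (-13 − T)·12 = 9 − T gives T = -15 dBu).
Check: -15 + (9 − (-15))/12 = -15 + 2 = -13 dBu. ✓

-15 dBu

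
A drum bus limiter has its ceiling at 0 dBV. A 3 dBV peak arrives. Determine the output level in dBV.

0 dBV

A brickwall limiter is an ∞:1 compressor: any input above the ceiling is clamped to 0 dBV.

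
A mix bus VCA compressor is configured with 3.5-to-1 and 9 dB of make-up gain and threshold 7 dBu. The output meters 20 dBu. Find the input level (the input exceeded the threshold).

21 dBu

Stripping the +9 dB make-up gives 11 dBu at the gain stage.
That's 4 dB above the 7 dBu threshold.
Undo the ratio: input overshoot = 4 × 3.5 = 14 dB, giving input = 21 dBu.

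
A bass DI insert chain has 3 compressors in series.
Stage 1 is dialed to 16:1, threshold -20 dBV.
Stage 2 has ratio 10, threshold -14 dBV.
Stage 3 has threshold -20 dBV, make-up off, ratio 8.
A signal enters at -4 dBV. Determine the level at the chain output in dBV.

Stage 1: 16 dB above -20 dBV, reduced 16:1 to 1 dB above → -19 dBV.
Stage 2: below threshold (-19 ≤ -14); passes unchanged; output -19 dBV.
Stage 3: 1 dB above -20 dBV, reduced 8:1 to 0.125 dB above → -19.875 dBV.

-19.875 dBV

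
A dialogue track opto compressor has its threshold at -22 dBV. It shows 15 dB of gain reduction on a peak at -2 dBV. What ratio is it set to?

Input overshoot = -2 − (-22) = 20 dB.
Output overshoot = 20 − 15 = 5 dB.
Ratio = input overshoot / output overshoot = 20 / 5 = 4.

4:1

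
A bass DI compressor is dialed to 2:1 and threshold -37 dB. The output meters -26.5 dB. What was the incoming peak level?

That's 10.5 dB above the -37 dB threshold.
Undo the ratio: input overshoot = 10.5 × 2 = 21 dB, giving input = -16 dB.

-16 dB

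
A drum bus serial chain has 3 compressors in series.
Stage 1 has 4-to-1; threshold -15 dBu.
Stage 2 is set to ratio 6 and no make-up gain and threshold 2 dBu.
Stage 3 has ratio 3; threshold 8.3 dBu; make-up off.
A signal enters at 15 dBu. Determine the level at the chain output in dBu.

Stage 1: 30 dB above -15 dBu, reduced 4:1 to 7.5 dB above → -7.5 dBu.
Stage 2: below threshold (-7.5 ≤ 2); passes unchanged; output -7.5 dBu.
Stage 3: -7.5 dBu ≤ 8.3 dBu, so stage 3 doesn't engage; output -7.5 dBu.

-7.5 dBu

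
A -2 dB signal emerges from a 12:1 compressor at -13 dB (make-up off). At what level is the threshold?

Let T be the threshold. Output overshoot = (input overshoot)/R, so -13 − T = (-2 − T)/12.
12·(-13 − T) = -2 − T → 11·T = -156 − (-2) = -154.
T = -154/11 = -14 dB.

-14 dB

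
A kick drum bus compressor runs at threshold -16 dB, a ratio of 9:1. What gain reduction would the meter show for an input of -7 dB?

8 dB

The signal is 9 dB above threshold.
At 9:1, output sits 9/9 = 1 dB above threshold.
So the signal is attenuated by 9 − 1 = 8 dB.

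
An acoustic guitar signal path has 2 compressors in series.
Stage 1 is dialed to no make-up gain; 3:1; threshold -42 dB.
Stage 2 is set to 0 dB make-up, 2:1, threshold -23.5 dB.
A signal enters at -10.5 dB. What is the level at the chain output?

-31.5 dB

Stage 1: overshoot 31.5 dB → 31.5/3 = 10.5 dB → -31.5 dB.
Stage 2: -31.5 dB ≤ -23.5 dB, so stage 2 doesn't engage; output -31.5 dB.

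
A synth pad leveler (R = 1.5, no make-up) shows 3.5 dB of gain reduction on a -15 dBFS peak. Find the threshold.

Let T be the threshold. Output overshoot = (input overshoot)/R, so -18.5 − T = (-15 − T)/1.5.
1.5·(-18.5 − T) = -15 − T → 0.5·T = -27.75 − (-15) = -12.75.
T = -12.75/0.5 = -25.5 dBFS.

-25.5 dBFS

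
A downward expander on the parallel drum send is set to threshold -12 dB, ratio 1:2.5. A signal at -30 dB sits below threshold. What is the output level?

-57 dB

The input is 18 dB below the -12 dB threshold.
A 1:2.5 expander multiplies undershoot by 2.5: 18 × 2.5 = 45 dB below threshold.
Output = -12 − 45 = -57 dB.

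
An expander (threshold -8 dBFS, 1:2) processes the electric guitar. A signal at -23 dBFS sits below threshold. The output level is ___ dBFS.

Below threshold, a 1:2 expander applies gain = (2−1)×(T − x) of attenuation.
(2−1) × 15 = 15 dB, so output = -23 − 15 = -38 dBFS.

-38 dBFS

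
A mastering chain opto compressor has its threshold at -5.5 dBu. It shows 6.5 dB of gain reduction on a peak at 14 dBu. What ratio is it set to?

Input overshoot = 14 − (-5.5) = 19.5 dB.
Output overshoot = 19.5 − 6.5 = 13 dB.
Ratio = input overshoot / output overshoot = 19.5 / 13 = 1.5.

1.5:1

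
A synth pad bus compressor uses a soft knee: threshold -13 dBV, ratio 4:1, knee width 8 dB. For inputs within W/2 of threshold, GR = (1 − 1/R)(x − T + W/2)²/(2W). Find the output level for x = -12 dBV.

x − T + W/2 = -12 − (-13) + 4 = 5.
GR = (1 − 1/4) × 5² / 16 = 0.75 × 25 / 16 = 1.171875 dB.
Output = -12 − 1.171875 = -13.171875 dBV.

-13.171875 dBV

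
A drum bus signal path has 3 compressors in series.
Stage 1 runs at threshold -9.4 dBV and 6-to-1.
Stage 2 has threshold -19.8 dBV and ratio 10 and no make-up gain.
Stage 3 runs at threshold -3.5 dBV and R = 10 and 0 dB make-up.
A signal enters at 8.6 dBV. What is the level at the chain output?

Stage 1: 18 dB above -9.4 dBV, reduced 6:1 to 3 dB above → -6.4 dBV.
Stage 2: 13.4 dB above -19.8 dBV, reduced 10:1 to 1.34 dB above → -18.46 dBV.
Stage 3: below threshold (-18.46 ≤ -3.5); passes unchanged; output -18.46 dBV.

-18.46 dBV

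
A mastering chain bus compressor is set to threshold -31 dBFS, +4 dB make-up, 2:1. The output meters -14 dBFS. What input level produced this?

Stripping the +4 dB make-up gives -18 dBFS at the gain stage.
The compressed level sits -18 − (-31) = 13 dB over threshold.
Undo the ratio: input overshoot = 13 × 2 = 26 dB, giving input = -5 dBFS.

-5 dBFS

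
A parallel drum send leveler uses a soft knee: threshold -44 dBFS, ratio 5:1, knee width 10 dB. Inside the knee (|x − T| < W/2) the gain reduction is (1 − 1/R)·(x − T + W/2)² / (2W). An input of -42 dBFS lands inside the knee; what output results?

-43.96 dBFS

x − T + W/2 = -42 − (-44) + 5 = 7.
GR = (1 − 1/5) × 7² / 20 = 0.8 × 49 / 20 = 1.96 dB.
Output = -42 − 1.96 = -43.96 dBFS.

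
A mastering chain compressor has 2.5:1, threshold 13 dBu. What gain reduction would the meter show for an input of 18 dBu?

3 dB

18 dBu exceeds the threshold by 5 dB.
At 2.5:1, output sits 5/2.5 = 2 dB above threshold.
So the signal is attenuated by 5 − 2 = 3 dB.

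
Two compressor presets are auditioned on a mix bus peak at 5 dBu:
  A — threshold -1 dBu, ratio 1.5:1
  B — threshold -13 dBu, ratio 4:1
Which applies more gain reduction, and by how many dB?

B, by 11.5 dB

A: 6 dB over, compressed to 4 dB over, so 2 dB of GR.
B: 18 dB over, compressed to 4.5 dB over, so 13.5 dB of GR.
B reduces 11.5 dB more.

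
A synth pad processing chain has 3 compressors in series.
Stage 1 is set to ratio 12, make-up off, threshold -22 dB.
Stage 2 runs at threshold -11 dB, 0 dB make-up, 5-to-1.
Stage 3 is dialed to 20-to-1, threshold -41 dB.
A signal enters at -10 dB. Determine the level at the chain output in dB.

Stage 1: 12 dB above -22 dB, reduced 12:1 to 1 dB above → -21 dB.
Stage 2: -21 dB ≤ -11 dB, so stage 2 doesn't engage; output -21 dB.
Stage 3: -21 dB is 20 dB over -41 dB; at 20:1 that becomes 1 dB over, giving -40 dB.

-40 dB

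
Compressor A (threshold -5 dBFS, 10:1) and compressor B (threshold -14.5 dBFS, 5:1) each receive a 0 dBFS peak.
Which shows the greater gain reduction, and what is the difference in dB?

A: 5 dB over, compressed to 0.5 dB over, so 4.5 dB of GR.
B: 14.5 dB over, compressed to 2.9 dB over, so 11.6 dB of GR.
B reduces 7.1 dB more.

B, by 7.1 dB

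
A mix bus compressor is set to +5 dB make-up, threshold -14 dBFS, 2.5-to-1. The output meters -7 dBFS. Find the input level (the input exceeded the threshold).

Remove make-up: -7 − 5 = -12 dBFS.
Post-compression overshoot = -12 − (-14) = 2 dB.
Before 2.5:1 compression the overshoot was 2 × 2.5 = 5 dB, so input = -14 + 5 = -9 dBFS.

-9 dBFS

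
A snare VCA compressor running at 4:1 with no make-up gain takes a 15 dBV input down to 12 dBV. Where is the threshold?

11 dBV

Let T be the threshold. Output overshoot = (input overshoot)/R, so 12 − T = (15 − T)/4.
4·(12 − T) = 15 − T → 3·T = 48 − 15 = 33.
T = 33/3 = 11 dBV.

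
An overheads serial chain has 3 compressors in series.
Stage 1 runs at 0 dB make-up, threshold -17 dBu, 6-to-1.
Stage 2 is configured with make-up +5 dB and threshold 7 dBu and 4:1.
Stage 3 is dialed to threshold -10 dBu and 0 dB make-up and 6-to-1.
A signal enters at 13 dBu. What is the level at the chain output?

Stage 1: 13 dBu is 30 dB over -17 dBu; at 6:1 that becomes 5 dB over, giving -12 dBu.
Stage 2: below threshold (-12 ≤ 7); passes unchanged; make-up brings it to -7 dBu.
Stage 3: 3 dB above -10 dBu, reduced 6:1 to 0.5 dB above → -9.5 dBu.

-9.5 dBu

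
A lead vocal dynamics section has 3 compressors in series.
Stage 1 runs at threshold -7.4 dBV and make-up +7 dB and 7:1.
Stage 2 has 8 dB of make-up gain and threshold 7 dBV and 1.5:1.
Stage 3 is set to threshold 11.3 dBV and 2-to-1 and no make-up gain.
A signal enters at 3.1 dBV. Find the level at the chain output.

Stage 1: 3.1 dBV is 10.5 dB over -7.4 dBV; at 7:1 that becomes 1.5 dB over, giving -5.9 dBV; +7 dB make-up → 1.1 dBV.
Stage 2: below threshold (1.1 ≤ 7); passes unchanged; make-up brings it to 9.1 dBV.
Stage 3: 9.1 dBV ≤ 11.3 dBV, so stage 3 doesn't engage; output 9.1 dBV.

9.1 dBV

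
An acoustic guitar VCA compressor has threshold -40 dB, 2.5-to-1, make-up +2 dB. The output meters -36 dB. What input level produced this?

-35 dB

Stripping the +2 dB make-up gives -38 dB at the gain stage.
That's 2 dB above the -40 dB threshold.
Before 2.5:1 compression the overshoot was 2 × 2.5 = 5 dB, so input = -40 + 5 = -35 dB.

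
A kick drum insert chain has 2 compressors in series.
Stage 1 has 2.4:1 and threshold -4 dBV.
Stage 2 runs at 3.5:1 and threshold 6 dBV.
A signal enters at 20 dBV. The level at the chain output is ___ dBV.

Stage 1: overshoot 24 dB → 24/2.4 = 10 dB → 6 dBV.
Stage 2: 6 dBV ≤ 6 dBV, so stage 2 doesn't engage; output 6 dBV.

6 dBV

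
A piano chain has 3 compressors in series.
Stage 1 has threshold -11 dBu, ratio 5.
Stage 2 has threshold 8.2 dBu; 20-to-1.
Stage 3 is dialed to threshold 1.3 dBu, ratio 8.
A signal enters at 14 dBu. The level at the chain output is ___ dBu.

Stage 1: 25 dB above -11 dBu, reduced 5:1 to 5 dB above → -6 dBu.
Stage 2: -6 dBu ≤ 8.2 dBu, so stage 2 doesn't engage; output -6 dBu.
Stage 3: -6 dBu is at or below the 1.3 dBu threshold — no compression; output -6 dBu.

-6 dBu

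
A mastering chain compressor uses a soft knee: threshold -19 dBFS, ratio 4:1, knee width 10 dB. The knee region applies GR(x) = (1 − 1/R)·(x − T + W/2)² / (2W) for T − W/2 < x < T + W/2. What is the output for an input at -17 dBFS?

-18.8375 dBFS

x − T + W/2 = -17 − (-19) + 5 = 7.
GR = (1 − 1/4) × 7² / 20 = 0.75 × 49 / 20 = 1.8375 dB.
Output = -17 − 1.8375 = -18.8375 dBFS.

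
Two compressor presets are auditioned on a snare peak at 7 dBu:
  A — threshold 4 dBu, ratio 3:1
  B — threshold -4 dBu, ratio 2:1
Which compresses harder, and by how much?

A: 3 dB over, compressed to 1 dB over, so 2 dB of GR.
B: 11 dB over, compressed to 5.5 dB over, so 5.5 dB of GR.
Difference: 3.5 dB in favour of B.

B, by 3.5 dB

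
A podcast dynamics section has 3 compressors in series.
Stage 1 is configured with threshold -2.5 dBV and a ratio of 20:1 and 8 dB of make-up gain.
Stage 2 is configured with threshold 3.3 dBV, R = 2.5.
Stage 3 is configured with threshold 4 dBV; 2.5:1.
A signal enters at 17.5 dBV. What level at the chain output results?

Stage 1: 20 dB above -2.5 dBV, reduced 20:1 to 1 dB above → -1.5 dBV; +8 dB make-up → 6.5 dBV.
Stage 2: overshoot 3.2 dB → 3.2/2.5 = 1.28 dB → 4.58 dBV.
Stage 3: 4.58 dBV is 0.58 dB over 4 dBV; at 2.5:1 that becomes 0.232 dB over, giving 4.232 dBV.

4.232 dBV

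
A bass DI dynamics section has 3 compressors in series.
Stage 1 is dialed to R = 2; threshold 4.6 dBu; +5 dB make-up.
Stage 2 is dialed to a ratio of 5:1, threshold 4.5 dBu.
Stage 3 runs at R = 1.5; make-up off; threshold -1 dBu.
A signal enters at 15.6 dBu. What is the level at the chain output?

Stage 1: 11 dB above 4.6 dBu, reduced 2:1 to 5.5 dB above → 10.1 dBu; +5 dB make-up → 15.1 dBu.
Stage 2: 10.6 dB above 4.5 dBu, reduced 5:1 to 2.12 dB above → 6.62 dBu.
Stage 3: 7.62 dB above -1 dBu, reduced 1.5:1 to 5.08 dB above → 4.08 dBu.

4.08 dBu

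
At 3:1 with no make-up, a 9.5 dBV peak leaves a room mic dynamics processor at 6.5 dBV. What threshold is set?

Let T be the threshold. Output overshoot = (input overshoot)/R, so 6.5 − T = (9.5 − T)/3.
3·(6.5 − T) = 9.5 − T → 2·T = 19.5 − 9.5 = 10.
T = 10/2 = 5 dBV.

5 dBV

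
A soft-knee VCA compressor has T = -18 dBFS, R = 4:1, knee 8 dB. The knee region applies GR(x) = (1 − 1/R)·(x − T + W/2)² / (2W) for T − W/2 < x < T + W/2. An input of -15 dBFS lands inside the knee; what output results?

-17.296875 dBFS

x − T + W/2 = -15 − (-18) + 4 = 7.
GR = (1 − 1/4) × 7² / 16 = 0.75 × 49 / 16 = 2.296875 dB.
Output = -15 − 2.296875 = -17.296875 dBFS.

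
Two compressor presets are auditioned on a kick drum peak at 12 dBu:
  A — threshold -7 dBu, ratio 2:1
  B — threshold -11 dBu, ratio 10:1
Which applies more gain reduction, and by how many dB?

A: GR = 19 − 19/2 = 9.5 dB.
B: GR = 23 − 23/10 = 20.7 dB.
Difference: 11.2 dB in favour of B.

B, by 11.2 dB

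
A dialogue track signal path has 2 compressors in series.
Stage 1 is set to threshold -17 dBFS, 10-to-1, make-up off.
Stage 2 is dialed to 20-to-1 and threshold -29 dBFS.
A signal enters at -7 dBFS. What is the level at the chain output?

Stage 1: -7 dBFS is 10 dB over -17 dBFS; at 10:1 that becomes 1 dB over, giving -16 dBFS.
Stage 2: -16 dBFS is 13 dB over -29 dBFS; at 20:1 that becomes 0.65 dB over, giving -28.35 dBFS.

-28.35 dBFS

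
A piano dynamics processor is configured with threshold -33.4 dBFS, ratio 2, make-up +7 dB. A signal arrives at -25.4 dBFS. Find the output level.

-22.4 dBFS

-25.4 dBFS sits 8 dB over threshold.
The 8 dB excess becomes 4 dB after 2:1 reduction.
That puts the output at -29.4 dBFS; make-up adds 7 dB, giving -22.4 dBFS.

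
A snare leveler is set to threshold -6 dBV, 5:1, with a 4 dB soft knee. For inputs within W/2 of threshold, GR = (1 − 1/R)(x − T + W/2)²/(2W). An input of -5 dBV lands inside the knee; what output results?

-5.9 dBV

x − T + W/2 = -5 − (-6) + 2 = 3.
GR = (1 − 1/5) × 3² / 8 = 0.8 × 9 / 8 = 0.9 dB.
Output = -5 − 0.9 = -5.9 dBV.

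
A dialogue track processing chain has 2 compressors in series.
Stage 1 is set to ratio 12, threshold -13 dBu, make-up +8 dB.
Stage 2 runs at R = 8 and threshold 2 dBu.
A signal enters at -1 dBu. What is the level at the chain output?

Stage 1: -1 dBu is 12 dB over -13 dBu; at 12:1 that becomes 1 dB over, giving -12 dBu; +8 dB make-up → -4 dBu.
Stage 2: -4 dBu is at or below the 2 dBu threshold — no compression; output -4 dBu.

-4 dBu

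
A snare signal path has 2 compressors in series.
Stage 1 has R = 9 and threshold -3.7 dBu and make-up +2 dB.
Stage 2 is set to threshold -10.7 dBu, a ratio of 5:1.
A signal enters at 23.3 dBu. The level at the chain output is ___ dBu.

Stage 1: 23.3 dBu is 27 dB over -3.7 dBu; at 9:1 that becomes 3 dB over, giving -0.7 dBu; +2 dB make-up → 1.3 dBu.
Stage 2: 1.3 dBu is 12 dB over -10.7 dBu; at 5:1 that becomes 2.4 dB over, giving -8.3 dBu.

-8.3 dBu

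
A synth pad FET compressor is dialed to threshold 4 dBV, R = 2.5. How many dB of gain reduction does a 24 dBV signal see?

12 dB

The signal is 20 dB above threshold.
After 2.5:1 compression the overshoot becomes 20/2.5 = 8 dB.
GR = overshoot in − overshoot out = 20 − 8 = 12 dB.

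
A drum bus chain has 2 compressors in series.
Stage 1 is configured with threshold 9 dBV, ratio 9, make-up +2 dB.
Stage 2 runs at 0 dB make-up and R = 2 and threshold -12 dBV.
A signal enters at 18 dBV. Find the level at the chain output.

0 dBV

Stage 1: 9 dB above 9 dBV, reduced 9:1 to 1 dB above → 10 dBV; +2 dB make-up → 12 dBV.
Stage 2: 12 dBV is 24 dB over -12 dBV; at 2:1 that becomes 12 dB over, giving 0 dBV.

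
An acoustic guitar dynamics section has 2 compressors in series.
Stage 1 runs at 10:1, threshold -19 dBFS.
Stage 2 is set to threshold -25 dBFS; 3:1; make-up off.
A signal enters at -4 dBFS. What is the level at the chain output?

-22.5 dBFS

Stage 1: 15 dB above -19 dBFS, reduced 10:1 to 1.5 dB above → -17.5 dBFS.
Stage 2: 7.5 dB above -25 dBFS, reduced 3:1 to 2.5 dB above → -22.5 dBFS.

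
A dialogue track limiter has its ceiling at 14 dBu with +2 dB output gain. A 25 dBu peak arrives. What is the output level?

A brickwall limiter is an ∞:1 compressor: any input above the ceiling is clamped to 14 dBu.
Output gain then adds 2 dB: 14 + 2 = 16 dBu.

16 dBu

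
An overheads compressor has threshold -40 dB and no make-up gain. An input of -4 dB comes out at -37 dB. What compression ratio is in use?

12:1

Input overshoot = -4 − (-40) = 36 dB; output overshoot = -37 − (-40) = 3 dB.
Ratio = 36 / 3 = 12.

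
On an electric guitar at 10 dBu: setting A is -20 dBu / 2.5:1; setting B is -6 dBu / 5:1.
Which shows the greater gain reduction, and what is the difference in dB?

A, by 5.2 dB

A: 30 dB over, compressed to 12 dB over, so 18 dB of GR.
B: 16 dB over, compressed to 3.2 dB over, so 12.8 dB of GR.
Difference: 5.2 dB in favour of A.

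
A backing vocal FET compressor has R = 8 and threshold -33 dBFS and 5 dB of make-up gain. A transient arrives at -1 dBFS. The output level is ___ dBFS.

-24 dBFS

Overshoot: -1 − (-33) = 32 dB.
At 8:1 the overshoot is divided by 8, leaving 4 dB above threshold.
That puts the output at -29 dBFS; make-up adds 5 dB, giving -24 dBFS.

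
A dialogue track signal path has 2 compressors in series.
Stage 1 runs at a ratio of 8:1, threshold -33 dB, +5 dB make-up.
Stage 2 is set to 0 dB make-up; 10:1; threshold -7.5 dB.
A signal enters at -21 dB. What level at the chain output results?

Stage 1: overshoot 12 dB → 12/8 = 1.5 dB → -31.5 dB; +5 dB make-up → -26.5 dB.
Stage 2: -26.5 dB is at or below the -7.5 dB threshold — no compression; output -26.5 dB.

-26.5 dB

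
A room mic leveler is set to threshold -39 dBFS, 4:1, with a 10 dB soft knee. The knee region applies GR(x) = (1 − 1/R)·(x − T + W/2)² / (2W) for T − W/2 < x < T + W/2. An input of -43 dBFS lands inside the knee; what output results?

-43.0375 dBFS

x − T + W/2 = -43 − (-39) + 5 = 1.
GR = (1 − 1/4) × 1² / 20 = 0.75 × 1 / 20 = 0.0375 dB.
Output = -43 − 0.0375 = -43.0375 dBFS.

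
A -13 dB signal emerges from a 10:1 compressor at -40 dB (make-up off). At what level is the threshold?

Input is 30 dB above T (since output overshoot × R = input overshoot: (-40 − T)·10 = -13 − T gives T = -43 dB).
Check: -43 + (-13 − (-43))/10 = -43 + 3 = -40 dB. ✓

-43 dB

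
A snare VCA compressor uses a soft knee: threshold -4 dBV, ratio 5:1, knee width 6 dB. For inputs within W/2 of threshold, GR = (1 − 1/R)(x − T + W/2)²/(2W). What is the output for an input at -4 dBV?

-4.6 dBV

x − T + W/2 = -4 − (-4) + 3 = 3.
GR = (1 − 1/5) × 3² / 12 = 0.8 × 9 / 12 = 0.6 dB.
Output = -4 − 0.6 = -4.6 dBV.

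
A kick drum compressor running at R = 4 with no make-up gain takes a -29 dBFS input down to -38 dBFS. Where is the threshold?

-41 dBFS

Gain reduction = -29 − (-38) = 9 dB; output overshoot = GR / (R − 1) = 9 / 3 = 3 dB.
Threshold = output − output overshoot = -38 − 3 = -41 dBFS.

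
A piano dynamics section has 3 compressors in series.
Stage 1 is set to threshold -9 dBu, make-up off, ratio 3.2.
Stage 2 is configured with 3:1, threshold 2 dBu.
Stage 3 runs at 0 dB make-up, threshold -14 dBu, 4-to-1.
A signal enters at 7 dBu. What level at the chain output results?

Stage 1: 16 dB above -9 dBu, reduced 3.2:1 to 5 dB above → -4 dBu.
Stage 2: below threshold (-4 ≤ 2); passes unchanged; output -4 dBu.
Stage 3: -4 dBu is 10 dB over -14 dBu; at 4:1 that becomes 2.5 dB over, giving -11.5 dBu.

-11.5 dBu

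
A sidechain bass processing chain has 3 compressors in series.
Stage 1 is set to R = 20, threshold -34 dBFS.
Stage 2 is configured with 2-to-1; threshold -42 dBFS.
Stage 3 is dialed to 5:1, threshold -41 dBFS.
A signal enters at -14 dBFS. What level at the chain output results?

-40.3 dBFS

Stage 1: 20 dB above -34 dBFS, reduced 20:1 to 1 dB above → -33 dBFS.
Stage 2: -33 dBFS is 9 dB over -42 dBFS; at 2:1 that becomes 4.5 dB over, giving -37.5 dBFS.
Stage 3: -37.5 dBFS is 3.5 dB over -41 dBFS; at 5:1 that becomes 0.7 dB over, giving -40.3 dBFS.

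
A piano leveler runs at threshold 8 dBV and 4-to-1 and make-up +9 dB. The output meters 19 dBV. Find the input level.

16 dBV

Before make-up, the level was 19 − 9 = 10 dBV.
Post-compression overshoot = 10 − 8 = 2 dB.
Before 4:1 compression the overshoot was 2 × 4 = 8 dB, so input = 8 + 8 = 16 dBV.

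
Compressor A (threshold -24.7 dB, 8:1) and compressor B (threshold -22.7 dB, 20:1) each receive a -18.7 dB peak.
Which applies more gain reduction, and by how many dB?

A: GR = 6 − 6/8 = 5.25 dB.
B: GR = 4 − 4/20 = 3.8 dB.
A applies 1.45 dB more gain reduction.

A, by 1.45 dB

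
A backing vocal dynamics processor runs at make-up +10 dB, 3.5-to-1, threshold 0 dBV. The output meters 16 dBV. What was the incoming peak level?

Before make-up, the level was 16 − 10 = 6 dBV.
The compressed level sits 6 − 0 = 6 dB over threshold.
Before 3.5:1 compression the overshoot was 6 × 3.5 = 21 dB, so input = 0 + 21 = 21 dBV.

21 dBV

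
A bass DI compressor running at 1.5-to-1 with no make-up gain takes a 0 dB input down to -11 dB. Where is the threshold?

-33 dB

Gain reduction = 0 − (-11) = 11 dB; output overshoot = GR / (R − 1) = 11 / 0.5 = 22 dB.
Threshold = output − output overshoot = -11 − 22 = -33 dB.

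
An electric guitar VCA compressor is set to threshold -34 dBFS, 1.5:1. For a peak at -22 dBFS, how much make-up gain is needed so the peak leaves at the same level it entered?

4 dB

The peak compresses to -34 + 12/1.5 = -26 dBFS.
To reach -22 dBFS requires -22 − (-26) = 4 dB of make-up.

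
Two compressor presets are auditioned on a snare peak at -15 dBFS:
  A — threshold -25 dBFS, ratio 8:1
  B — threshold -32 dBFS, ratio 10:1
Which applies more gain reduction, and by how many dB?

B, by 6.55 dB

A: overshoot 10 dB → output overshoot 1.25 dB → GR 8.75 dB.
B: overshoot 17 dB → output overshoot 1.7 dB → GR 15.3 dB.
Difference: 6.55 dB in favour of B.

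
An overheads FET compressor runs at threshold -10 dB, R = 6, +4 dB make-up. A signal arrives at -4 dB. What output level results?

-5 dB

Overshoot: -4 − (-10) = 6 dB.
At 6:1 the overshoot is divided by 6, leaving 1 dB above threshold.
So the level is -10 + 1 = -9 dB; make-up adds 4 dB, giving -5 dB.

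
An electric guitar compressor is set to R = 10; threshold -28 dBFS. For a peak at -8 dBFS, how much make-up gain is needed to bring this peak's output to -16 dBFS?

10 dB

Overshoot 20 dB → 20/10 = 2 dB after compression, so the compressed level is -28 + 2 = -26 dBFS.
Make-up = target − compressed = -16 − (-26) = 10 dB.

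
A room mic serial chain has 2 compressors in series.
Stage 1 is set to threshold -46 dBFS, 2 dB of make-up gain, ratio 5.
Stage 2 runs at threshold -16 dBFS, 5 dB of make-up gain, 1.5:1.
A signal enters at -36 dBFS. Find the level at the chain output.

-37 dBFS

Stage 1: overshoot 10 dB → 10/5 = 2 dB → -44 dBFS; +2 dB make-up → -42 dBFS.
Stage 2: below threshold (-42 ≤ -16); passes unchanged; make-up brings it to -37 dBFS.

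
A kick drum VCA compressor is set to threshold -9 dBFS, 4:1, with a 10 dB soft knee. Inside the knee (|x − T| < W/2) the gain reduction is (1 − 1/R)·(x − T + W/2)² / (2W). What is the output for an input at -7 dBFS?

-8.8375 dBFS

x − T + W/2 = -7 − (-9) + 5 = 7.
GR = (1 − 1/4) × 7² / 20 = 0.75 × 49 / 20 = 1.8375 dB.
Output = -7 − 1.8375 = -8.8375 dBFS.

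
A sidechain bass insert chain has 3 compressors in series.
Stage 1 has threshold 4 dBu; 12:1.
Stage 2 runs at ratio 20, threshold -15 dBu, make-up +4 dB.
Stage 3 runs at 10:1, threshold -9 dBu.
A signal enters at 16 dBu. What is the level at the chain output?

Stage 1: overshoot 12 dB → 12/12 = 1 dB → 5 dBu.
Stage 2: 20 dB above -15 dBu, reduced 20:1 to 1 dB above → -14 dBu; +4 dB make-up → -10 dBu.
Stage 3: -10 dBu ≤ -9 dBu, so stage 3 doesn't engage; output -10 dBu.

-10 dBu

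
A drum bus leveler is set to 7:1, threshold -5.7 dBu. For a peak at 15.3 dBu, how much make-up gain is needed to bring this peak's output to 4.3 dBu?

The peak compresses to -5.7 + 21/7 = -2.7 dBu.
To reach 4.3 dBu requires 4.3 − (-2.7) = 7 dB of make-up.

7 dB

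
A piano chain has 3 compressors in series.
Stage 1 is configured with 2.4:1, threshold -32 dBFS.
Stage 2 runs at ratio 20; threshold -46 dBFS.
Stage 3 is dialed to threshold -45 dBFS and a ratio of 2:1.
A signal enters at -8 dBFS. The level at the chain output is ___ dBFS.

Stage 1: 24 dB above -32 dBFS, reduced 2.4:1 to 10 dB above → -22 dBFS.
Stage 2: -22 dBFS is 24 dB over -46 dBFS; at 20:1 that becomes 1.2 dB over, giving -44.8 dBFS.
Stage 3: overshoot 0.2 dB → 0.2/2 = 0.1 dB → -44.9 dBFS.

-44.9 dBFS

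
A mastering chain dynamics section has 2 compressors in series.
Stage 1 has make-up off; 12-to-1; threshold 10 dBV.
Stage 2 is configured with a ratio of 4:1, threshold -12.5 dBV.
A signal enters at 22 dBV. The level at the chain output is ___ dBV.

Stage 1: 22 dBV is 12 dB over 10 dBV; at 12:1 that becomes 1 dB over, giving 11 dBV.
Stage 2: 11 dBV is 23.5 dB over -12.5 dBV; at 4:1 that becomes 5.875 dB over, giving -6.625 dBV.

-6.625 dBV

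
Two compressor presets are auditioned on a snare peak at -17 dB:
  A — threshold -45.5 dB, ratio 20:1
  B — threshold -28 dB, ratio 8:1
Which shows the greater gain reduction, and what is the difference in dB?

A: 28.5 dB over, compressed to 1.425 dB over, so 27.075 dB of GR.
B: 11 dB over, compressed to 1.375 dB over, so 9.625 dB of GR.
Difference: 17.45 dB in favour of A.

A, by 17.45 dB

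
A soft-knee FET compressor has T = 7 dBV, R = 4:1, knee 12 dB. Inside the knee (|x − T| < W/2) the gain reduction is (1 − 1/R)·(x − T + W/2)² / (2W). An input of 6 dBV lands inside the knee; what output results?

5.21875 dBV

x − T + W/2 = 6 − 7 + 6 = 5.
GR = (1 − 1/4) × 5² / 24 = 0.75 × 25 / 24 = 0.78125 dB.
Output = 6 − 0.78125 = 5.21875 dBV.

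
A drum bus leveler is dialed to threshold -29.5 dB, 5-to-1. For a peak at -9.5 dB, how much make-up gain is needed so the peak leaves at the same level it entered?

Overshoot 20 dB → 20/5 = 4 dB after compression, so the compressed level is -29.5 + 4 = -25.5 dB.
Make-up = target − compressed = -9.5 − (-25.5) = 16 dB.

16 dB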